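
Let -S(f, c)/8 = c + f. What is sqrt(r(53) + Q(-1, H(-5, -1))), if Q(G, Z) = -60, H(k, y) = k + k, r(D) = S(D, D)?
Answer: 2*I*sqrt(227) ≈ 30.133*I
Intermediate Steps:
S(f, c) = -8*c - 8*f (S(f, c) = -8*(c + f) = -8*c - 8*f)
r(D) = -16*D (r(D) = -8*D - 8*D = -16*D)
H(k, y) = 2*k
sqrt(r(53) + Q(-1, H(-5, -1))) = sqrt(-16*53 - 60) = sqrt(-848 - 60) = sqrt(-908) = 2*I*sqrt(227)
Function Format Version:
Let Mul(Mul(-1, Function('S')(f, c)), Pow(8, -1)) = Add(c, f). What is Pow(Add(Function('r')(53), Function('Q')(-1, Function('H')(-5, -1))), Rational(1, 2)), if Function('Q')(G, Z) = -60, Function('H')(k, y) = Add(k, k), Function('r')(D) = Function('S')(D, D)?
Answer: Mul(2, I, Pow(227, Rational(1, 2))) ≈ Mul(30.133, I)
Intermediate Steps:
Function('S')(f, c) = Add(Mul(-8, c), Mul(-8, f)) (Function('S')(f, c) = Mul(-8, Add(c, f)) = Add(Mul(-8, c), Mul(-8, f)))
Function('r')(D) = Mul(-16, D) (Function('r')(D) = Add(Mul(-8, D), Mul(-8, D)) = Mul(-16, D))
Function('H')(k, y) = Mul(2, k)
Pow(Add(Function('r')(53), Function('Q')(-1, Function('H')(-5, -1))), Rational(1, 2)) = Pow(Add(Mul(-16, 53), -60), Rational(1, 2)) = Pow(Add(-848, -60), Rational(1, 2)) = Pow(-908, Rational(1, 2)) = Mul(2, I, Pow(227, Rational(1, 2)))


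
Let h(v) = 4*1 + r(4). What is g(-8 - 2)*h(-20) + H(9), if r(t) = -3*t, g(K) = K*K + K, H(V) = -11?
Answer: -731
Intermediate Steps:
g(K) = K + K² (g(K) = K² + K = K + K²)
h(v) = -8 (h(v) = 4*1 - 3*4 = 4 - 12 = -8)
g(-8 - 2)*h(-20) + H(9) = ((-8 - 2)*(1 + (-8 - 2)))*(-8) - 11 = -10*(1 - 10)*(-8) - 11 = -10*(-9)*(-8) - 11 = 90*(-8) - 11 = -720 - 11 = -731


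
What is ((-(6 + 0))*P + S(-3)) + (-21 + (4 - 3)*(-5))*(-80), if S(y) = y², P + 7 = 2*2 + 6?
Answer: 2071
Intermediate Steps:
P = 3 (P = -7 + (2*2 + 6) = -7 + (4 + 6) = -7 + 10 = 3)
((-(6 + 0))*P + S(-3)) + (-21 + (4 - 3)*(-5))*(-80) = (-(6 + 0)*3 + (-3)²) + (-21 + (4 - 3)*(-5))*(-80) = (-1*6*3 + 9) + (-21 + 1*(-5))*(-80) = (-6*3 + 9) + (-21 - 5)*(-80) = (-18 + 9) - 26*(-80) = -9 + 2080 = 2071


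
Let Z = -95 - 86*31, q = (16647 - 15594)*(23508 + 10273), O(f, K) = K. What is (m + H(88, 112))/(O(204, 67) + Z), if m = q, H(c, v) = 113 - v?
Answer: -17785697/1347 ≈ -13204.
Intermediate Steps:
q = 35571393 (q = 1053*33781 = 35571393)
Z = -2761 (Z = -95 - 2666 = -2761)
m = 35571393
(m + H(88, 112))/(O(204, 67) + Z) = (35571393 + (113 - 1*112))/(67 - 2761) = (35571393 + (113 - 112))/(-2694) = (35571393 + 1)*(-1/2694) = 35571394*(-1/2694) = -17785697/1347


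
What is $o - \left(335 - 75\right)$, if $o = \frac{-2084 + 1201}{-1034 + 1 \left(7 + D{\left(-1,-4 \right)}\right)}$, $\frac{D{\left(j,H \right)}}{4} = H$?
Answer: $- \frac{270297}{1043} \approx -259.15$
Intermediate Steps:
$D{\left(j,H \right)} = 4 H$
$o = \frac{883}{1043}$ ($o = \frac{-2084 + 1201}{-1034 + 1 \left(7 + 4 \left(-4\right)\right)} = - \frac{883}{-1034 + 1 \left(7 - 16\right)} = - \frac{883}{-1034 + 1 \left(-9\right)} = - \frac{883}{-1034 - 9} = - \frac{883}{-1043} = \left(-883\right) \left(- \frac{1}{1043}\right) = \frac{883}{1043} \approx 0.8466$)
$o - \left(335 - 75\right) = \frac{883}{1043} - \left(335 - 75\right) = \frac{883}{1043} - 260 = - \frac{270297}{1043}$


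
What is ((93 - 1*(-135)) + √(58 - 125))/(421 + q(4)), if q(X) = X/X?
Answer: 114/211 + I*√67/422 ≈ 0.54028 + 0.019397*I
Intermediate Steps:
q(X) = 1
((93 - 1*(-135)) + √(58 - 125))/(421 + q(4)) = ((93 - 1*(-135)) + √(58 - 125))/(421 + 1) = ((93 + 135) + √(-67))/422 = (228 + I*√67)*(1/422) = 114/211 + I*√67/422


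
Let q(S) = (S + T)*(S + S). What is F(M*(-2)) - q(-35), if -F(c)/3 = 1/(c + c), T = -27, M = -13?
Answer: -225683/52 ≈ -4340.1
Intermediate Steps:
q(S) = 2*S*(-27 + S) (q(S) = (S - 27)*(S + S) = (-27 + S)*(2*S) = 2*S*(-27 + S))
F(c) = -3/(2*c) (F(c) = -3/(c + c) = -3*1/(2*c) = -3/(2*c))
F(M*(-2)) - q(-35) = -3/(2*((-13*(-2)))) - 2*(-35)*(-27 - 35) = -3/2/26 - 2*(-35)*(-62) = -3/2*1/26 - 1*4340 = -3/52 - 4340 = -225683/52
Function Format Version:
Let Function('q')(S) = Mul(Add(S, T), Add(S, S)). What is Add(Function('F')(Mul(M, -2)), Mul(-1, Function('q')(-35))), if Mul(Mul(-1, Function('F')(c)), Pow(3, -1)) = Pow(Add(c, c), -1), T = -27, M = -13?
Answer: Rational(-225683, 52) ≈ -4340.1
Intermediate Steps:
Function('q')(S) = Mul(2, S, Add(-27, S)) (Function('q')(S) = Mul(Add(S, -27), Add(S, S)) = Mul(Add(-27, S), Mul(2, S)) = Mul(2, S, Add(-27, S)))
Function('F')(c) = Mul(Rational(-3, 2), Pow(c, -1)) (Function('F')(c) = Mul(-3, Pow(Add(c, c), -1)) = Mul(-3, Pow(Mul(2, c), -1)) = Mul(-3, Mul(Rational(1, 2), Pow(c, -1))) = Mul(Rational(-3, 2), Pow(c, -1)))
Add(Function('F')(Mul(M, -2)), Mul(-1, Function('q')(-35))) = Add(Mul(Rational(-3, 2), Pow(Mul(-13, -2), -1)), Mul(-1, Mul(2, -35, Add(-27, -35)))) = Add(Mul(Rational(-3, 2), Pow(26, -1)), Mul(-1, Mul(2, -35, -62))) = Add(Mul(Rational(-3, 2), Rational(1, 26)), Mul(-1, 4340)) = Add(Rational(-3, 52), -4340) = Rational(-225683, 52)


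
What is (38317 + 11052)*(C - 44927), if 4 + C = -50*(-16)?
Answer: -2178703339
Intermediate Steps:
C = 796 (C = -4 - 50*(-16) = -4 + 800 = 796)
(38317 + 11052)*(C - 44927) = (38317 + 11052)*(796 - 44927) = 49369*(-44131) = -2178703339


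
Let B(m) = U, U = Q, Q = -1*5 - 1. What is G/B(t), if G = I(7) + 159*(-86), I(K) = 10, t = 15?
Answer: 6832/3 ≈ 2277.3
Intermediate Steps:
Q = -6 (Q = -5 - 1 = -6)
U = -6
B(m) = -6
G = -13664 (G = 10 + 159*(-86) = 10 - 13674 = -13664)
G/B(t) = -13664/(-6) = -13664*(-1/6) = 6832/3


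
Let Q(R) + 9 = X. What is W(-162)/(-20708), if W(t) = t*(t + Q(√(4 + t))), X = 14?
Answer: -12717/10354 ≈ -1.2282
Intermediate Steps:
Q(R) = 5 (Q(R) = -9 + 14 = 5)
W(t) = t*(5 + t) (W(t) = t*(t + 5) = t*(5 + t))
W(-162)/(-20708) = -162*(5 - 162)/(-20708) = -162*(-157)*(-1/20708) = 25434*(-1/20708) = -12717/10354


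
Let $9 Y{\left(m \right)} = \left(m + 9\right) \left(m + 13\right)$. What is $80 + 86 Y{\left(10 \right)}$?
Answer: $\frac{38302}{9} \approx 4255.8$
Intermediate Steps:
$Y{\left(m \right)} = \frac{\left(9 + m\right) \left(13 + m\right)}{9}$ ($Y{\left(m \right)} = \frac{\left(m + 9\right) \left(m + 13\right)}{9} = \frac{\left(9 + m\right) \left(13 + m\right)}{9}$)
$80 + 86 Y{\left(10 \right)} = 80 + 86 \left(13 + \frac{10^{2}}{9} + \frac{22}{9} \cdot 10\right) = 80 + 86 \left(13 + \frac{1}{9} \cdot 100 + \frac{220}{9}\right) = 80 + 86 \left(13 + \frac{100}{9} + \frac{220}{9}\right) = 80 + 86 \cdot \frac{437}{9} = 80 + \frac{37582}{9} = \frac{38302}{9}$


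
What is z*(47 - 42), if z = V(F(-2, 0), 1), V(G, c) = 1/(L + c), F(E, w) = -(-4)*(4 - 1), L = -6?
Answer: -1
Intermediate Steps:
F(E, w) = 12 (F(E, w) = -(-4)*3 = -1*(-12) = 12)
V(G, c) = 1/(-6 + c)
z = -⅕ (z = 1/(-6 + 1) = 1/(-5) = -⅕ ≈ -0.20000)
z*(47 - 42) = -(47 - 42)/5 = -⅕*5 = -1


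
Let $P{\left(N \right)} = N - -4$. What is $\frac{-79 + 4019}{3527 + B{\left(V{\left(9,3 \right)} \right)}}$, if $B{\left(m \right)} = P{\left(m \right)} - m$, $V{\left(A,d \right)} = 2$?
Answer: $\frac{3940}{3531} \approx 1.1158$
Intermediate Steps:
$P{\left(N \right)} = 4 + N$ ($P{\left(N \right)} = N + 4 = 4 + N$)
$B{\left(m \right)} = 4$ ($B{\left(m \right)} = \left(4 + m\right) - m = 4$)
$\frac{-79 + 4019}{3527 + B{\left(V{\left(9,3 \right)} \right)}} = \frac{-79 + 4019}{3527 + 4} = \frac{3940}{3531}$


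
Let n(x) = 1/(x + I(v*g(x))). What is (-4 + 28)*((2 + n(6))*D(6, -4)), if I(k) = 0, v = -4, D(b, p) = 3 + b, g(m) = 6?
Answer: 468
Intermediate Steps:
n(x) = 1/x (n(x) = 1/(x + 0) = 1/x)
(-4 + 28)*((2 + n(6))*D(6, -4)) = (-4 + 28)*((2 + 1/6)*(3 + 6)) = 24*((2 + 1/6)*9) = 24*((13/6)*9) = 24*(39/2) = 468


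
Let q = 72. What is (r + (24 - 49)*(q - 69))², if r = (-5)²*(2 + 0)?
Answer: 625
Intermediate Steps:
r = 50 (r = 25*2 = 50)
(r + (24 - 49)*(q - 69))² = (50 + (24 - 49)*(72 - 69))² = (50 - 25*3)² = (50 - 75)² = (-25)² = 625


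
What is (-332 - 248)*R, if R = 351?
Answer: -203580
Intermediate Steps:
(-332 - 248)*R = (-332 - 248)*351 = -580*351 = -203580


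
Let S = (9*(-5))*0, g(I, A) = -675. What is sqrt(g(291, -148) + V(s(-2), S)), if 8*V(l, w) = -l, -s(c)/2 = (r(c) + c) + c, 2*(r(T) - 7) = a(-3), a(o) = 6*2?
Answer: 3*I*sqrt(299)/2 ≈ 25.937*I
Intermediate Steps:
S = 0 (S = -45*0 = 0)
a(o) = 12
r(T) = 13 (r(T) = 7 + (1/2)*12 = 7 + 6 = 13)
s(c) = -26 - 4*c (s(c) = -2*((13 + c) + c) = -2*(13 + 2*c) = -26 - 4*c)
V(l, w) = -l/8 (V(l, w) = (-l)/8 = -l/8)
sqrt(g(291, -148) + V(s(-2), S)) = sqrt(-675 - (-26 - 4*(-2))/8) = sqrt(-675 - (-26 + 8)/8) = sqrt(-675 - 1/8*(-18)) = sqrt(-675 + 9/4) = sqrt(-2691/4) = 3*I*sqrt(299)/2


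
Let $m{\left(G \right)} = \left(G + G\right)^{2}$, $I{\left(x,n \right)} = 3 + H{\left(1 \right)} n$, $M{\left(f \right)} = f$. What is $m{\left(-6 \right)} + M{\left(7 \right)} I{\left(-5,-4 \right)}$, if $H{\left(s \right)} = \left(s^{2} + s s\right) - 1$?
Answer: $137$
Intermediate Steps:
$H{\left(s \right)} = -1 + 2 s^{2}$ ($H{\left(s \right)} = \left(s^{2} + s^{2}\right) - 1 = 2 s^{2} - 1 = -1 + 2 s^{2}$)
$I{\left(x,n \right)} = 3 + n$ ($I{\left(x,n \right)} = 3 + \left(-1 + 2 \cdot 1^{2}\right) n = 3 + \left(-1 + 2 \cdot 1\right) n = 3 + \left(-1 + 2\right) n = 3 + 1 n = 3 + n$)
$m{\left(G \right)} = 4 G^{2}$ ($m{\left(G \right)} = \left(2 G\right)^{2} = 4 G^{2}$)
$m{\left(-6 \right)} + M{\left(7 \right)} I{\left(-5,-4 \right)} = 4 \left(-6\right)^{2} + 7 \left(3 - 4\right) = 4 \cdot 36 + 7 \left(-1\right) = 144 - 7 = 137$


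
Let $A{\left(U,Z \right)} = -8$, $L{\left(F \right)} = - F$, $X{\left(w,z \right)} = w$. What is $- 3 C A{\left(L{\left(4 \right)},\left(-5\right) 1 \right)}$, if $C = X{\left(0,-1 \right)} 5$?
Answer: $0$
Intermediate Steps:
$C = 0$ ($C = 0 \cdot 5 = 0$)
$- 3 C A{\left(L{\left(4 \right)},\left(-5\right) 1 \right)} = \left(-3\right) 0 \left(-8\right) = 0 \left(-8\right) = 0$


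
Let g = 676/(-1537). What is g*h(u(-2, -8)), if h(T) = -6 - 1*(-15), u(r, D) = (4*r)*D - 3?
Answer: -6084/1537 ≈ -3.9584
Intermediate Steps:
u(r, D) = -3 + 4*D*r (u(r, D) = 4*D*r - 3 = -3 + 4*D*r)
h(T) = 9 (h(T) = -6 + 15 = 9)
g = -676/1537 (g = 676*(-1/1537) = -676/1537 ≈ -0.43982)
g*h(u(-2, -8)) = -676/1537*9 = -6084/1537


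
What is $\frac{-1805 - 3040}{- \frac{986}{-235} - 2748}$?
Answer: $\frac{1138575}{644794} \approx 1.7658$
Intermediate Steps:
$\frac{-1805 - 3040}{- \frac{986}{-235} - 2748} = - \frac{4845}{\left(-986\right) \left(- \frac{1}{235}\right) - 2748} = - \frac{4845}{\frac{986}{235} - 2748} = - \frac{4845}{- \frac{644794}{235}} = \left(-4845\right) \left(- \frac{235}{644794}\right) = \frac{1138575}{644794}$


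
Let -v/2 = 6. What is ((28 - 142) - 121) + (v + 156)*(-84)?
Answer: -12331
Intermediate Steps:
v = -12 (v = -2*6 = -12)
((28 - 142) - 121) + (v + 156)*(-84) = ((28 - 142) - 121) + (-12 + 156)*(-84) = (-114 - 121) + 144*(-84) = -235 - 12096 = -12331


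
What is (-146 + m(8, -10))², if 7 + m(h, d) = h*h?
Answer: 7921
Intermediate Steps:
m(h, d) = -7 + h² (m(h, d) = -7 + h*h = -7 + h²)
(-146 + m(8, -10))² = (-146 + (-7 + 8²))² = (-146 + (-7 + 64))² = (-146 + 57)² = (-89)² = 7921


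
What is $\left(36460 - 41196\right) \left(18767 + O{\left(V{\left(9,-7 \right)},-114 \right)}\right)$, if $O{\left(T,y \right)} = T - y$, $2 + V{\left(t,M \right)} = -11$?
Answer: $-89358848$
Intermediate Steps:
$V{\left(t,M \right)} = -13$ ($V{\left(t,M \right)} = -2 - 11 = -13$)
$\left(36460 - 41196\right) \left(18767 + O{\left(V{\left(9,-7 \right)},-114 \right)}\right) = \left(36460 - 41196\right) \left(18767 - -101\right) = - 4736 \left(18767 + \left(-13 + 114\right)\right) = - 4736 \left(18767 + 101\right) = \left(-4736\right) 18868 = -89358848$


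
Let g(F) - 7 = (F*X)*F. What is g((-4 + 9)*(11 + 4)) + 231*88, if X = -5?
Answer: -7790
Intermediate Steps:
g(F) = 7 - 5*F² (g(F) = 7 + (F*(-5))*F = 7 + (-5*F)*F = 7 - 5*F²)
g((-4 + 9)*(11 + 4)) + 231*88 = (7 - 5*(-4 + 9)²*(11 + 4)²) + 231*88 = (7 - 5*(5*15)²) + 20328 = (7 - 5*75²) + 20328 = (7 - 5*5625) + 20328 = (7 - 28125) + 20328 = -28118 + 20328 = -7790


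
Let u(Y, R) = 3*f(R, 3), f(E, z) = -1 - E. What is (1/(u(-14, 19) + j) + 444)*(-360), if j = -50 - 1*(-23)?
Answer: -4635240/29 ≈ -1.5984e+5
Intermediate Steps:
j = -27 (j = -50 + 23 = -27)
u(Y, R) = -3 - 3*R (u(Y, R) = 3*(-1 - R) = -3 - 3*R)
(1/(u(-14, 19) + j) + 444)*(-360) = (1/((-3 - 3*19) - 27) + 444)*(-360) = (1/((-3 - 57) - 27) + 444)*(-360) = (1/(-60 - 27) + 444)*(-360) = (1/(-87) + 444)*(-360) = (-1/87 + 444)*(-360) = (38627/87)*(-360) = -4635240/29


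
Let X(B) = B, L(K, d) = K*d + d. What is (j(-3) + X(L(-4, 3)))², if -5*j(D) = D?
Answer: 1764/25 ≈ 70.560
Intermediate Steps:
j(D) = -D/5
L(K, d) = d + K*d
(j(-3) + X(L(-4, 3)))² = (-⅕*(-3) + 3*(1 - 4))² = (⅗ + 3*(-3))² = (⅗ - 9)² = (-42/5)² = 1764/25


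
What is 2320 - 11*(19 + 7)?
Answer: 2034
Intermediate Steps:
2320 - 11*(19 + 7) = 2320 - 11*26 = 2320 - 286 = 2034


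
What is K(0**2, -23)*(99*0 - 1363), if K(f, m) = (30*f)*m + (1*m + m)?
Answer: 62698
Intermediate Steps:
K(f, m) = 2*m + 30*f*m (K(f, m) = 30*f*m + (m + m) = 30*f*m + 2*m = 2*m + 30*f*m)
K(0**2, -23)*(99*0 - 1363) = (2*(-23)*(1 + 15*0**2))*(99*0 - 1363) = (2*(-23)*(1 + 15*0))*(0 - 1363) = (2*(-23)*(1 + 0))*(-1363) = (2*(-23)*1)*(-1363) = -46*(-1363) = 62698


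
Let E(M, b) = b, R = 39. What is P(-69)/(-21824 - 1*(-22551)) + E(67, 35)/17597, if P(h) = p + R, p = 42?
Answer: 1450802/12793019 ≈ 0.11341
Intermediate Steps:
P(h) = 81 (P(h) = 42 + 39 = 81)
P(-69)/(-21824 - 1*(-22551)) + E(67, 35)/17597 = 81/(-21824 - 1*(-22551)) + 35/17597 = 81/(-21824 + 22551) + 35*(1/17597) = 81/727 + 35/17597 = 1450802/12793019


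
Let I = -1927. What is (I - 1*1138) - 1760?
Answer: -4825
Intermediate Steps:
(I - 1*1138) - 1760 = (-1927 - 1*1138) - 1760 = (-1927 - 1138) - 1760 = -3065 - 1760 = -4825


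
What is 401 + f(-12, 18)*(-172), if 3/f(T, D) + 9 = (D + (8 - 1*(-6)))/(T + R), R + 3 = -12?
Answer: 124207/275 ≈ 451.66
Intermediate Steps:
R = -15 (R = -3 - 12 = -15)
f(T, D) = 3/(-9 + (14 + D)/(-15 + T)) (f(T, D) = 3/(-9 + (D + (8 - 1*(-6)))/(T - 15)) = 3/(-9 + (D + (8 + 6))/(-15 + T)) = 3/(-9 + (D + 14)/(-15 + T)) = 3/(-9 + (14 + D)/(-15 + T)))
401 + f(-12, 18)*(-172) = 401 + (3*(-15 - 12)/(149 + 18 - 9*(-12)))*(-172) = 401 + (3*(-27)/(149 + 18 + 108))*(-172) = 401 + (3*(-27)/275)*(-172) = 401 + (3*(1/275)*(-27))*(-172) = 401 - 81/275*(-172) = 401 + 13932/275 = 124207/275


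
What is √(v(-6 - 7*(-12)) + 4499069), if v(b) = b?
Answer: √4499147 ≈ 2121.1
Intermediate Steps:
√(v(-6 - 7*(-12)) + 4499069) = √((-6 - 7*(-12)) + 4499069) = √((-6 + 84) + 4499069) = √(78 + 4499069) = √4499147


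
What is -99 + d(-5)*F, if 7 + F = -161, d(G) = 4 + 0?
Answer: -771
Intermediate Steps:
d(G) = 4
F = -168 (F = -7 - 161 = -168)
-99 + d(-5)*F = -99 + 4*(-168) = -99 - 672 = -771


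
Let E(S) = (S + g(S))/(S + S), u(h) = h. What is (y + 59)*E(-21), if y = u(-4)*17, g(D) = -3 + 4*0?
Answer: -36/7 ≈ -5.1429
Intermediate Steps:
g(D) = -3 (g(D) = -3 + 0 = -3)
y = -68 (y = -4*17 = -68)
E(S) = (-3 + S)/(2*S) (E(S) = (S - 3)/(S + S) = (-3 + S)/((2*S)) = (-3 + S)*(1/(2*S)) = (-3 + S)/(2*S))
(y + 59)*E(-21) = (-68 + 59)*((½)*(-3 - 21)/(-21)) = -9*(-1)*(-24)/(2*21) = -9*4/7 = -36/7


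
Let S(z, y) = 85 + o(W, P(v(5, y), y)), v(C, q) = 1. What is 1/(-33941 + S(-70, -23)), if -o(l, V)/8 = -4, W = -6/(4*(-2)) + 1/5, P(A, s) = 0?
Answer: -1/33824 ≈ -2.9565e-5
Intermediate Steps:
W = 19/20 (W = -6/(-8) + 1*(⅕) = -6*(-⅛) + ⅕ = ¾ + ⅕ = 19/20 ≈ 0.95000)
o(l, V) = 32 (o(l, V) = -8*(-4) = 32)
S(z, y) = 117 (S(z, y) = 85 + 32 = 117)
1/(-33941 + S(-70, -23)) = 1/(-33941 + 117) = 1/(-33824) = -1/33824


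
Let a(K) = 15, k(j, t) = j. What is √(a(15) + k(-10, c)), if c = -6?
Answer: √5 ≈ 2.2361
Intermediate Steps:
√(a(15) + k(-10, c)) = √(15 - 10) = √5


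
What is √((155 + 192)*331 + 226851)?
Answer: 2*√85427 ≈ 584.56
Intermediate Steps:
√((155 + 192)*331 + 226851) = √(347*331 + 226851) = √(114857 + 226851) = √341708 = 2*√85427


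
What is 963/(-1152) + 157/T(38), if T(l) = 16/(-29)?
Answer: -36531/128 ≈ -285.40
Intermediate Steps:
T(l) = -16/29 (T(l) = 16*(-1/29) = -16/29)
963/(-1152) + 157/T(38) = 963/(-1152) + 157/(-16/29) = 963*(-1/1152) + 157*(-29/16) = -107/128 - 4553/16 = -36531/128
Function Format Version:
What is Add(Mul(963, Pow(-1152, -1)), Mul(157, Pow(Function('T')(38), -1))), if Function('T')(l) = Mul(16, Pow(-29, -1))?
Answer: Rational(-36531, 128) ≈ -285.40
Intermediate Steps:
Function('T')(l) = Rational(-16, 29) (Function('T')(l) = Mul(16, Rational(-1, 29)) = Rational(-16, 29))
Add(Mul(963, Pow(-1152, -1)), Mul(157, Pow(Function('T')(38), -1))) = Add(Mul(963, Pow(-1152, -1)), Mul(157, Pow(Rational(-16, 29), -1))) = Add(Mul(963, Rational(-1, 1152)), Mul(157, Rational(-29, 16))) = Add(Rational(-107, 128), Rational(-4553, 16)) = Rational(-36531, 128)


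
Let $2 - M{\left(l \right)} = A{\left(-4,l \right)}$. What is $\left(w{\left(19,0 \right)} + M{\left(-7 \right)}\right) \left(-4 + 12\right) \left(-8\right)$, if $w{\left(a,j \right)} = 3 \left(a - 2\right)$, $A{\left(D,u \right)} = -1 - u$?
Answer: $-3008$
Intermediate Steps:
$M{\left(l \right)} = 3 + l$ ($M{\left(l \right)} = 2 - \left(-1 - l\right) = 2 + \left(1 + l\right) = 3 + l$)
$w{\left(a,j \right)} = -6 + 3 a$ ($w{\left(a,j \right)} = 3 \left(-2 + a\right) = -6 + 3 a$)
$\left(w{\left(19,0 \right)} + M{\left(-7 \right)}\right) \left(-4 + 12\right) \left(-8\right) = \left(\left(-6 + 3 \cdot 19\right) + \left(3 - 7\right)\right) \left(-4 + 12\right) \left(-8\right) = \left(\left(-6 + 57\right) - 4\right) 8 \left(-8\right) = \left(51 - 4\right) \left(-64\right) = 47 \left(-64\right) = -3008$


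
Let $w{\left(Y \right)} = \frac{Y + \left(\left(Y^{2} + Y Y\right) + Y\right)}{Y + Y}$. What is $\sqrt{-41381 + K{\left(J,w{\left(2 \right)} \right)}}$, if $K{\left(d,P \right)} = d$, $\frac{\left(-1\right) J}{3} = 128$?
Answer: $i \sqrt{41765} \approx 204.36 i$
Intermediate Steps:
$J = -384$ ($J = \left(-3\right) 128 = -384$)
$w{\left(Y \right)} = \frac{2 Y + 2 Y^{2}}{2 Y}$ ($w{\left(Y \right)} = \frac{Y + \left(\left(Y^{2} + Y^{2}\right) + Y\right)}{2 Y} = \left(Y + \left(2 Y^{2} + Y\right)\right) \frac{1}{2 Y} = \left(Y + \left(Y + 2 Y^{2}\right)\right) \frac{1}{2 Y} = \left(2 Y + 2 Y^{2}\right) \frac{1}{2 Y} = \frac{2 Y + 2 Y^{2}}{2 Y}$)
$\sqrt{-41381 + K{\left(J,w{\left(2 \right)} \right)}} = \sqrt{-41381 - 384} = \sqrt{-41765} = i \sqrt{41765}$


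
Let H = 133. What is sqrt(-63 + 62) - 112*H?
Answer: -14896 + I ≈ -14896.0 + 1.0*I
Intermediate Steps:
sqrt(-63 + 62) - 112*H = sqrt(-63 + 62) - 112*133 = sqrt(-1) - 14896 = I - 14896 = -14896 + I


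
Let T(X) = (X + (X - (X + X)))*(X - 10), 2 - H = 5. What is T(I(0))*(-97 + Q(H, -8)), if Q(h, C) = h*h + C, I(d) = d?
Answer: 0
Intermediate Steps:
H = -3 (H = 2 - 1*5 = 2 - 5 = -3)
Q(h, C) = C + h**2 (Q(h, C) = h**2 + C = C + h**2)
T(X) = 0 (T(X) = (X + (X - 2*X))*(-10 + X) = (X - X)*(-10 + X) = 0*(-10 + X) = 0)
T(I(0))*(-97 + Q(H, -8)) = 0*(-97 + (-8 + (-3)**2)) = 0*(-97 + (-8 + 9)) = 0*(-97 + 1) = 0*(-96) = 0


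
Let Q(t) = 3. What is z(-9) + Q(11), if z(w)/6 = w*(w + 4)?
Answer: 273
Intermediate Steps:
z(w) = 6*w*(4 + w) (z(w) = 6*(w*(w + 4)) = 6*(w*(4 + w)) = 6*w*(4 + w))
z(-9) + Q(11) = 6*(-9)*(4 - 9) + 3 = 6*(-9)*(-5) + 3 = 270 + 3 = 273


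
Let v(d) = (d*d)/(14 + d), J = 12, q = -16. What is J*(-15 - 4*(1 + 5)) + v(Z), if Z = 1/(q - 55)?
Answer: -32995403/70503 ≈ -468.00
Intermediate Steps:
Z = -1/71 (Z = 1/(-16 - 55) = 1/(-71) = -1/71 ≈ -0.014085)
v(d) = d²/(14 + d)
J*(-15 - 4*(1 + 5)) + v(Z) = 12*(-15 - 4*(1 + 5)) + (-1/71)²/(14 - 1/71) = 12*(-15 - 4*6) + 1/(5041*(993/71)) = 12*(-15 - 24) + (1/5041)*(71/993) = 12*(-39) + 1/70503 = -468 + 1/70503 = -32995403/70503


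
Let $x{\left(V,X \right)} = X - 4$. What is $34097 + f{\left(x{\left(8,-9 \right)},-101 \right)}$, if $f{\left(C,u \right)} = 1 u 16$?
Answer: $32481$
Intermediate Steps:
$x{\left(V,X \right)} = -4 + X$
$f{\left(C,u \right)} = 16 u$ ($f{\left(C,u \right)} = u 16 = 16 u$)
$34097 + f{\left(x{\left(8,-9 \right)},-101 \right)} = 34097 + 16 \left(-101\right) = 34097 - 1616 = 32481$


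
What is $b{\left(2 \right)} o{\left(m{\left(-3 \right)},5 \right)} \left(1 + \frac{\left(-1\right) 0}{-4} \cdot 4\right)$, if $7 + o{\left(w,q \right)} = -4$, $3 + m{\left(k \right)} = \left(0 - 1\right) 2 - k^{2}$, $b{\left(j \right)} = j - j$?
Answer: $0$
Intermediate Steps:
$b{\left(j \right)} = 0$
$m{\left(k \right)} = -5 - k^{2}$ ($m{\left(k \right)} = -3 - \left(k^{2} - \left(0 - 1\right) 2\right) = -3 - \left(2 + k^{2}\right) = -5 - k^{2}$)
$o{\left(w,q \right)} = -11$ ($o{\left(w,q \right)} = -7 - 4 = -11$)
$b{\left(2 \right)} o{\left(m{\left(-3 \right)},5 \right)} \left(1 + \frac{\left(-1\right) 0}{-4} \cdot 4\right) = 0 \left(-11\right) \left(1 + \frac{\left(-1\right) 0}{-4} \cdot 4\right) = 0 \left(1 + 0 \left(- \frac{1}{4}\right) 4\right) = 0 \left(1 + 0 \cdot 4\right) = 0 \left(1 + 0\right) = 0 \cdot 1 = 0$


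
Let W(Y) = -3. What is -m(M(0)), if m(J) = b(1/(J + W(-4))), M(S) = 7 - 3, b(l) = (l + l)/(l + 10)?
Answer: -2/11 ≈ -0.18182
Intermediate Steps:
b(l) = 2*l/(10 + l) (b(l) = (2*l)/(10 + l) = 2*l/(10 + l))
M(S) = 4
m(J) = 2/((-3 + J)*(10 + 1/(-3 + J))) (m(J) = 2/((J - 3)*(10 + 1/(J - 3))) = 2/((-3 + J)*(10 + 1/(-3 + J))))
-m(M(0)) = -2/(-29 + 10*4) = -2/(-29 + 40) = -2/11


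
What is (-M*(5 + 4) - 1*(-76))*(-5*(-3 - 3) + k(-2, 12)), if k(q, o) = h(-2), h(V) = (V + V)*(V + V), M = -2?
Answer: 4324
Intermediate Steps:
h(V) = 4*V**2 (h(V) = (2*V)*(2*V) = 4*V**2)
k(q, o) = 16 (k(q, o) = 4*(-2)**2 = 4*4 = 16)
(-M*(5 + 4) - 1*(-76))*(-5*(-3 - 3) + k(-2, 12)) = (-(-2)*(5 + 4) - 1*(-76))*(-5*(-3 - 3) + 16) = (-(-2)*9 + 76)*(-5*(-6) + 16) = (-1*(-18) + 76)*(30 + 16) = (18 + 76)*46 = 94*46 = 4324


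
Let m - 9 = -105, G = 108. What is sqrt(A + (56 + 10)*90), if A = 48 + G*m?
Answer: 2*I*sqrt(1095) ≈ 66.182*I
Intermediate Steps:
m = -96 (m = 9 - 105 = -96)
A = -10320 (A = 48 + 108*(-96) = 48 - 10368 = -10320)
sqrt(A + (56 + 10)*90) = sqrt(-10320 + (56 + 10)*90) = sqrt(-10320 + 66*90) = sqrt(-10320 + 5940) = sqrt(-4380) = 2*I*sqrt(1095)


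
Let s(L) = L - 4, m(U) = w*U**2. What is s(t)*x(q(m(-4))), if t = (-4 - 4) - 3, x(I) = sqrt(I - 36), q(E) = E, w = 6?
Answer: -30*sqrt(15) ≈ -116.19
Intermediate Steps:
m(U) = 6*U**2
x(I) = sqrt(-36 + I)
t = -11 (t = -8 - 3 = -11)
s(L) = -4 + L
s(t)*x(q(m(-4))) = (-4 - 11)*sqrt(-36 + 6*(-4)**2) = -15*sqrt(-36 + 6*16) = -15*sqrt(-36 + 96) = -30*sqrt(15)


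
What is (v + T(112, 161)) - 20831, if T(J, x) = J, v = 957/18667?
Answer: -35160056/1697 ≈ -20719.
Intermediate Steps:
v = 87/1697 (v = 957*(1/18667) = 87/1697 ≈ 0.051267)
(v + T(112, 161)) - 20831 = (87/1697 + 112) - 20831 = 190151/1697 - 20831 = -35160056/1697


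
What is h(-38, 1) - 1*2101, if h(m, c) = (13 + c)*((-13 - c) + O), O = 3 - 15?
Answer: -2465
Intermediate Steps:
O = -12
h(m, c) = (-25 - c)*(13 + c) (h(m, c) = (13 + c)*((-13 - c) - 12) = (13 + c)*(-25 - c) = (-25 - c)*(13 + c))
h(-38, 1) - 1*2101 = (-325 - 1*1² - 38*1) - 1*2101 = (-325 - 1*1 - 38) - 2101 = (-325 - 1 - 38) - 2101 = -364 - 2101 = -2465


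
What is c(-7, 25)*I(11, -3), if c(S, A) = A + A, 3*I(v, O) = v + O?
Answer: 400/3 ≈ 133.33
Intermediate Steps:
I(v, O) = O/3 + v/3 (I(v, O) = (v + O)/3 = (O + v)/3 = O/3 + v/3)
c(S, A) = 2*A
c(-7, 25)*I(11, -3) = (2*25)*((⅓)*(-3) + (⅓)*11) = 50*(-1 + 11/3) = 50*(8/3) = 400/3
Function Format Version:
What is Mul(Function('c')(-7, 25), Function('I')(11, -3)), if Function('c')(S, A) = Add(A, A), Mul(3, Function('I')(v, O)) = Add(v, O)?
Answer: Rational(400, 3) ≈ 133.33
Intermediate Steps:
Function('I')(v, O) = Add(Mul(Rational(1, 3), O), Mul(Rational(1, 3), v)) (Function('I')(v, O) = Mul(Rational(1, 3), Add(v, O)) = Mul(Rational(1, 3), Add(O, v)) = Add(Mul(Rational(1, 3), O), Mul(Rational(1, 3), v)))
Function('c')(S, A) = Mul(2, A)
Mul(Function('c')(-7, 25), Function('I')(11, -3)) = Mul(Mul(2, 25), Add(Mul(Rational(1, 3), -3), Mul(Rational(1, 3), 11))) = Mul(50, Add(-1, Rational(11, 3))) = Mul(50, Rational(8, 3)) = Rational(400, 3)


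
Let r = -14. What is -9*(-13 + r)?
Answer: 243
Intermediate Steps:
-9*(-13 + r) = -9*(-13 - 14) = -9*(-27) = 243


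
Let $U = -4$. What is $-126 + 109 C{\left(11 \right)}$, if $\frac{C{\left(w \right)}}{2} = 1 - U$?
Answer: $964$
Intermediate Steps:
$C{\left(w \right)} = 10$ ($C{\left(w \right)} = 2 \left(1 - -4\right) = 2 \left(1 + 4\right) = 2 \cdot 5 = 10$)
$-126 + 109 C{\left(11 \right)} = -126 + 109 \cdot 10 = -126 + 1090 = 964$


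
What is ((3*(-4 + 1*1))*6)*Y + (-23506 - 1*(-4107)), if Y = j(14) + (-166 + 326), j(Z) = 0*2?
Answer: -28039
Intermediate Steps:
j(Z) = 0
Y = 160 (Y = 0 + (-166 + 326) = 0 + 160 = 160)
((3*(-4 + 1*1))*6)*Y + (-23506 - 1*(-4107)) = ((3*(-4 + 1*1))*6)*160 + (-23506 - 1*(-4107)) = ((3*(-4 + 1))*6)*160 + (-23506 + 4107) = ((3*(-3))*6)*160 - 19399 = -9*6*160 - 19399 = -54*160 - 19399 = -8640 - 19399 = -28039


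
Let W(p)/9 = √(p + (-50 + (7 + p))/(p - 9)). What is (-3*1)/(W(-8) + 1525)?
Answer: -915/465206 + 27*I*√5/2326030 ≈ -0.0019669 + 2.5956e-5*I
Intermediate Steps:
W(p) = 9*√(p + (-43 + p)/(-9 + p)) (W(p) = 9*√(p + (-50 + (7 + p))/(p - 9)) = 9*√(p + (-43 + p)/(-9 + p)))
(-3*1)/(W(-8) + 1525) = (-3*1)/(9*√((-43 - 8 - 8*(-9 - 8))/(-9 - 8)) + 1525) = -3/(9*√((-43 - 8 - 8*(-17))/(-17)) + 1525) = -3/(9*√(-(-43 - 8 + 136)/17) + 1525) = -3/(9*√(-1/17*85) + 1525) = -3/(9*√(-5) + 1525) = -3/(9*(I*√5) + 1525) = -3/(9*I*√5 + 1525) = -3/(1525 + 9*I*√5)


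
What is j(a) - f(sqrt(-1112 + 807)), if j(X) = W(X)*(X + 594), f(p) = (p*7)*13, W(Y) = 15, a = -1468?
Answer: -13110 - 91*I*sqrt(305) ≈ -13110.0 - 1589.2*I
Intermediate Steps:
f(p) = 91*p (f(p) = (7*p)*13 = 91*p)
j(X) = 8910 + 15*X (j(X) = 15*(X + 594) = 15*(594 + X) = 8910 + 15*X)
j(a) - f(sqrt(-1112 + 807)) = (8910 + 15*(-1468)) - 91*sqrt(-1112 + 807) = (8910 - 22020) - 91*sqrt(-305) = -13110 - 91*I*sqrt(305)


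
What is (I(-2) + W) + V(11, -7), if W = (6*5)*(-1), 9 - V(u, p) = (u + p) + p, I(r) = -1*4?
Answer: -22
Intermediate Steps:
I(r) = -4
V(u, p) = 9 - u - 2*p (V(u, p) = 9 - ((u + p) + p) = 9 - ((p + u) + p) = 9 - (u + 2*p) = 9 + (-u - 2*p) = 9 - u - 2*p)
W = -30 (W = 30*(-1) = -30)
(I(-2) + W) + V(11, -7) = (-4 - 30) + (9 - 1*11 - 2*(-7)) = -34 + (9 - 11 + 14) = -34 + 12 = -22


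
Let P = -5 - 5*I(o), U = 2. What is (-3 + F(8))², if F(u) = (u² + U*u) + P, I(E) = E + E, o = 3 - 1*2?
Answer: 3844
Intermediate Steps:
o = 1 (o = 3 - 2 = 1)
I(E) = 2*E
P = -15 (P = -5 - 10 = -15)
F(u) = -15 + u² + 2*u (F(u) = (u² + 2*u) - 15 = -15 + u² + 2*u)
(-3 + F(8))² = (-3 + (-15 + 8² + 2*8))² = (-3 + (-15 + 64 + 16))² = (-3 + 65)² = 62² = 3844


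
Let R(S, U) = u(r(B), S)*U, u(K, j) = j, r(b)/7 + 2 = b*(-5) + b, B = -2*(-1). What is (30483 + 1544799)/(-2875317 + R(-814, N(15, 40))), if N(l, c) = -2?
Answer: -1575282/2873689 ≈ -0.54817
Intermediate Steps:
B = 2
r(b) = -14 - 28*b (r(b) = -14 + 7*(b*(-5) + b) = -14 + 7*(-5*b + b) = -14 + 7*(-4*b) = -14 - 28*b)
R(S, U) = S*U
(30483 + 1544799)/(-2875317 + R(-814, N(15, 40))) = (30483 + 1544799)/(-2875317 - 814*(-2)) = 1575282/(-2875317 + 1628) = 1575282/(-2873689) = 1575282*(-1/2873689) = -1575282/2873689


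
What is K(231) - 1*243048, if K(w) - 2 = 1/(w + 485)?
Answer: -174020935/716 ≈ -2.4305e+5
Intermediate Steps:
K(w) = 2 + 1/(485 + w) (K(w) = 2 + 1/(w + 485) = 2 + 1/(485 + w))
K(231) - 1*243048 = (971 + 2*231)/(485 + 231) - 1*243048 = (971 + 462)/716 - 243048 = (1/716)*1433 - 243048 = 1433/716 - 243048 = -174020935/716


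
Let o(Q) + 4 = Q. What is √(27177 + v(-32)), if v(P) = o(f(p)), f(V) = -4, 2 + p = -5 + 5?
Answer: √27169 ≈ 164.83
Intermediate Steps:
p = -2 (p = -2 + (-5 + 5) = -2 + 0 = -2)
o(Q) = -4 + Q
v(P) = -8 (v(P) = -4 - 4 = -8)
√(27177 + v(-32)) = √(27177 - 8) = √27169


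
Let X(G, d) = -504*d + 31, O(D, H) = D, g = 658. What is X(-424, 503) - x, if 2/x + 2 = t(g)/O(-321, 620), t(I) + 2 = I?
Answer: -164508848/649 ≈ -2.5348e+5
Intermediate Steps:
t(I) = -2 + I
x = -321/649 (x = 2/(-2 + (-2 + 658)/(-321)) = 2/(-2 + 656*(-1/321)) = 2/(-2 - 656/321) = 2/(-1298/321) = 2*(-321/1298) = -321/649 ≈ -0.49461)
X(G, d) = 31 - 504*d
X(-424, 503) - x = (31 - 504*503) - 1*(-321/649) = (31 - 253512) + 321/649 = -253481 + 321/649 = -164508848/649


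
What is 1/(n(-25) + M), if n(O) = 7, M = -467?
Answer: -1/460 ≈ -0.0021739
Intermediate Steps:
1/(n(-25) + M) = 1/(7 - 467) = 1/(-460) = -1/460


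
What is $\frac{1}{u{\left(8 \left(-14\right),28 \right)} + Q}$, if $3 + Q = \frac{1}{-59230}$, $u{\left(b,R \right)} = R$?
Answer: $\frac{59230}{1480749} \approx 0.04$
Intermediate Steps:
$Q = - \frac{177691}{59230}$ ($Q = -3 + \frac{1}{-59230} = -3 - \frac{1}{59230} = - \frac{177691}{59230} \approx -3.0$)
$\frac{1}{u{\left(8 \left(-14\right),28 \right)} + Q} = \frac{1}{28 - \frac{177691}{59230}} = \frac{1}{\frac{1480749}{59230}} = \frac{59230}{1480749}$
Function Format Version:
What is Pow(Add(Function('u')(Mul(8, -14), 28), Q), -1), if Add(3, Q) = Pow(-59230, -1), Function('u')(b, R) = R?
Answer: Rational(59230, 1480749) ≈ 0.040000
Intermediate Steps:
Q = Rational(-177691, 59230) (Q = Add(-3, Pow(-59230, -1)) = Add(-3, Rational(-1, 59230)) = Rational(-177691, 59230) ≈ -3.0000)
Pow(Add(Function('u')(Mul(8, -14), 28), Q), -1) = Pow(Add(28, Rational(-177691, 59230)), -1) = Pow(Rational(1480749, 59230), -1) = Rational(59230, 1480749)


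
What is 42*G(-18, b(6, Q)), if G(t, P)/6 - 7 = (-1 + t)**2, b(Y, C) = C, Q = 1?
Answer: 92736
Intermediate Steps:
G(t, P) = 42 + 6*(-1 + t)**2
42*G(-18, b(6, Q)) = 42*(42 + 6*(-1 - 18)**2) = 42*(42 + 6*(-19)**2) = 42*(42 + 6*361) = 42*(42 + 2166) = 42*2208 = 92736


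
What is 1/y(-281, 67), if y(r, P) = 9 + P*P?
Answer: 1/4498 ≈ 0.00022232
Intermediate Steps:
y(r, P) = 9 + P²
1/y(-281, 67) = 1/(9 + 67²) = 1/(9 + 4489) = 1/4498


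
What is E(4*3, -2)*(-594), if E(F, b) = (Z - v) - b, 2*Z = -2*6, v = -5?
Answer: -594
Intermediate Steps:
Z = -6 (Z = (-2*6)/2 = (½)*(-12) = -6)
E(F, b) = -1 - b (E(F, b) = (-6 - 1*(-5)) - b = (-6 + 5) - b = -1 - b)
E(4*3, -2)*(-594) = (-1 - 1*(-2))*(-594) = (-1 + 2)*(-594) = 1*(-594) = -594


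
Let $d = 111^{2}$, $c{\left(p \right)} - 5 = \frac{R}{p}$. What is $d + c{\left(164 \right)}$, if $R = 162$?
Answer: $\frac{1010813}{82} \approx 12327.0$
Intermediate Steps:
$c{\left(p \right)} = 5 + \frac{162}{p}$
$d = 12321$
$d + c{\left(164 \right)} = 12321 + \left(5 + \frac{162}{164}\right) = 12321 + \left(5 + 162 \cdot \frac{1}{164}\right) = 12321 + \left(5 + \frac{81}{82}\right) = 12321 + \frac{491}{82} = \frac{1010813}{82}$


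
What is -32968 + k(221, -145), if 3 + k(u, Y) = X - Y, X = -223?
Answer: -33049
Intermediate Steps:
k(u, Y) = -226 - Y (k(u, Y) = -3 + (-223 - Y) = -226 - Y)
-32968 + k(221, -145) = -32968 + (-226 - 1*(-145)) = -32968 + (-226 + 145) = -32968 - 81 = -33049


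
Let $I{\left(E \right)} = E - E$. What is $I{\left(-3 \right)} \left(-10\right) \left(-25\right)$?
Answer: $0$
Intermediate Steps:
$I{\left(E \right)} = 0$
$I{\left(-3 \right)} \left(-10\right) \left(-25\right) = 0 \left(-10\right) \left(-25\right) = 0 \left(-25\right) = 0$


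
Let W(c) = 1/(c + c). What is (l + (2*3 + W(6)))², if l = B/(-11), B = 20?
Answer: 316969/17424 ≈ 18.192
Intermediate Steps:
W(c) = 1/(2*c)
l = -20/11 (l = 20/(-11) = 20*(-1/11) = -20/11 ≈ -1.8182)
(l + (2*3 + W(6)))² = (-20/11 + (2*3 + (½)/6))² = (-20/11 + (6 + (½)*(⅙)))² = (-20/11 + (6 + 1/12))² = (-20/11 + 73/12)² = (563/132)² = 316969/17424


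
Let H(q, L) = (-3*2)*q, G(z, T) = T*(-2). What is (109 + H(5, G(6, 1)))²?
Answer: 6241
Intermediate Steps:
G(z, T) = -2*T
H(q, L) = -6*q
(109 + H(5, G(6, 1)))² = (109 - 6*5)² = (109 - 30)² = 79² = 6241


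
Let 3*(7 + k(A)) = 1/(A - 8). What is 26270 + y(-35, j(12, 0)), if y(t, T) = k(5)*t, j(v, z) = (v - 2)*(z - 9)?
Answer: 238670/9 ≈ 26519.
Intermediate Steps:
k(A) = -7 + 1/(3*(-8 + A)) (k(A) = -7 + 1/(3*(A - 8)) = -7 + 1/(3*(-8 + A)))
j(v, z) = (-9 + z)*(-2 + v) (j(v, z) = (-2 + v)*(-9 + z) = (-9 + z)*(-2 + v))
y(t, T) = -64*t/9 (y(t, T) = ((169 - 21*5)/(3*(-8 + 5)))*t = ((1/3)*(169 - 105)/(-3))*t = ((1/3)*(-1/3)*64)*t = -64*t/9)
26270 + y(-35, j(12, 0)) = 26270 - 64/9*(-35) = 26270 + 2240/9 = 238670/9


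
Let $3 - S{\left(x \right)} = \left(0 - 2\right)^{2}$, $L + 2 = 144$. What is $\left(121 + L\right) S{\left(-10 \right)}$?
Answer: $-263$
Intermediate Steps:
$L = 142$ ($L = -2 + 144 = 142$)
$S{\left(x \right)} = -1$ ($S{\left(x \right)} = 3 - \left(0 - 2\right)^{2} = 3 - \left(-2\right)^{2} = 3 - 4 = -1$)
$\left(121 + L\right) S{\left(-10 \right)} = \left(121 + 142\right) \left(-1\right) = 263 \left(-1\right) = -263$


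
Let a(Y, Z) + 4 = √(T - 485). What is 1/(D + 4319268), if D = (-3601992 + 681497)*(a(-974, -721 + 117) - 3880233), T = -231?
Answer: 11332217076583/128419143876906327275193789 + 5840990*I*√179/128419143876906327275193789 ≈ 8.8244e-14 + 6.0853e-19*I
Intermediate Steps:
a(Y, Z) = -4 + 2*I*√179 (a(Y, Z) = -4 + √(-231 - 485) = -4 + √(-716) = -4 + 2*I*√179)
D = 11332212757315 - 5840990*I*√179 (D = (-3601992 + 681497)*((-4 + 2*I*√179) - 3880233) = -2920495*(-3880237 + 2*I*√179) = 11332212757315 - 5840990*I*√179 ≈ 1.1332e+13 - 7.8147e+7*I)
1/(D + 4319268) = 1/((11332212757315 - 5840990*I*√179) + 4319268) = 1/(11332217076583 - 5840990*I*√179)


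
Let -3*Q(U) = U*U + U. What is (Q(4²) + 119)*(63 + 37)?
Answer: 8500/3 ≈ 2833.3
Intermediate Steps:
Q(U) = -U/3 - U²/3 (Q(U) = -(U*U + U)/3 = -(U² + U)/3 = -(U + U²)/3 = -U/3 - U²/3)
(Q(4²) + 119)*(63 + 37) = (-⅓*4²*(1 + 4²) + 119)*(63 + 37) = (-⅓*16*(1 + 16) + 119)*100 = (-⅓*16*17 + 119)*100 = (-272/3 + 119)*100 = (85/3)*100 = 8500/3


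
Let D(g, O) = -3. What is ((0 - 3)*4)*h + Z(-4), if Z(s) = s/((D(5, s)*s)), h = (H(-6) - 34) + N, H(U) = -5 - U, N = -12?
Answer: 1619/3 ≈ 539.67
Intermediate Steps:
h = -45 (h = ((-5 - 1*(-6)) - 34) - 12 = ((-5 + 6) - 34) - 12 = (1 - 34) - 12 = -33 - 12 = -45)
Z(s) = -⅓ (Z(s) = s/((-3*s)) = s*(-1/(3*s)) = -⅓)
((0 - 3)*4)*h + Z(-4) = ((0 - 3)*4)*(-45) - ⅓ = -3*4*(-45) - ⅓ = -12*(-45) - ⅓ = 540 - ⅓ = 1619/3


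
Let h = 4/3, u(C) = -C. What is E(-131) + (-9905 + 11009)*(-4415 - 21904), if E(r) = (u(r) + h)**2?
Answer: -261347975/9 ≈ -2.9039e+7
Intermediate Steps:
h = 4/3 (h = 4*(1/3) = 4/3 ≈ 1.3333)
E(r) = (4/3 - r)**2 (E(r) = (-r + 4/3)**2 = (4/3 - r)**2)
E(-131) + (-9905 + 11009)*(-4415 - 21904) = (-4 + 3*(-131))**2/9 + (-9905 + 11009)*(-4415 - 21904) = (-4 - 393)**2/9 + 1104*(-26319) = (1/9)*(-397)**2 - 29056176 = (1/9)*157609 - 29056176 = 157609/9 - 29056176 = -261347975/9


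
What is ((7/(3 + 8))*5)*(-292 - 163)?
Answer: -15925/11 ≈ -1447.7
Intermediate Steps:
((7/(3 + 8))*5)*(-292 - 163) = ((7/11)*5)*(-455) = (35/11)*(-455) = -15925/11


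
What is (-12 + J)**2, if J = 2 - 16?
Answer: 676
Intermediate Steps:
J = -14
(-12 + J)**2 = (-12 - 14)**2 = (-26)**2 = 676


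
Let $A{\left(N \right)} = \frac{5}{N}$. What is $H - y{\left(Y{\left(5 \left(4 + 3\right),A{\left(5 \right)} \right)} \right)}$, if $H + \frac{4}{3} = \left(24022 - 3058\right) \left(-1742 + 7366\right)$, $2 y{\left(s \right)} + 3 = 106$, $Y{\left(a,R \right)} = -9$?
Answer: $\frac{707408899}{6} \approx 1.179 \cdot 10^{8}$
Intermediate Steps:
$y{\left(s \right)} = \frac{103}{2}$ ($y{\left(s \right)} = - \frac{3}{2} + \frac{1}{2} \cdot 106 = - \frac{3}{2} + 53 = \frac{103}{2}$)
$H = \frac{353704604}{3}$ ($H = - \frac{4}{3} + \left(24022 - 3058\right) \left(-1742 + 7366\right) = - \frac{4}{3} + 20964 \cdot 5624 = - \frac{4}{3} + 117901536 = \frac{353704604}{3} \approx 1.179 \cdot 10^{8}$)
$H - y{\left(Y{\left(5 \left(4 + 3\right),A{\left(5 \right)} \right)} \right)} = \frac{353704604}{3} - \frac{103}{2} = \frac{707408899}{6}$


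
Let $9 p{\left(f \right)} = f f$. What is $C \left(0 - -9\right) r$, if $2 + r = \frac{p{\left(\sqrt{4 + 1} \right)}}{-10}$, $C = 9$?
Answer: $- \frac{333}{2} \approx -166.5$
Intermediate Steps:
$p{\left(f \right)} = \frac{f^{2}}{9}$ ($p{\left(f \right)} = \frac{f f}{9} = \frac{f^{2}}{9}$)
$r = - \frac{37}{18}$ ($r = -2 + \frac{\frac{1}{9} \left(\sqrt{4 + 1}\right)^{2}}{-10} = -2 + \frac{\left(\sqrt{5}\right)^{2}}{9} \left(- \frac{1}{10}\right) = -2 + \frac{1}{9} \cdot 5 \left(- \frac{1}{10}\right) = -2 + \frac{5}{9} \left(- \frac{1}{10}\right) = -2 - \frac{1}{18} = - \frac{37}{18} \approx -2.0556$)
$C \left(0 - -9\right) r = 9 \left(0 - -9\right) \left(- \frac{37}{18}\right) = 9 \left(0 + 9\right) \left(- \frac{37}{18}\right) = 9 \cdot 9 \left(- \frac{37}{18}\right) = 81 \left(- \frac{37}{18}\right) = - \frac{333}{2}$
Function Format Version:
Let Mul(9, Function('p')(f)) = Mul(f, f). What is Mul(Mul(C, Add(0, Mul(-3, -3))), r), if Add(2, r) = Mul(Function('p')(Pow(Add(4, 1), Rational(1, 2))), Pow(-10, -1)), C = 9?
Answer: Rational(-333, 2) ≈ -166.50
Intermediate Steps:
Function('p')(f) = Mul(Rational(1, 9), Pow(f, 2)) (Function('p')(f) = Mul(Rational(1, 9), Mul(f, f)) = Mul(Rational(1, 9), Pow(f, 2)))
r = Rational(-37, 18) (r = Add(-2, Mul(Mul(Rational(1, 9), Pow(Pow(Add(4, 1), Rational(1, 2)), 2)), Pow(-10, -1))) = Add(-2, Mul(Mul(Rational(1, 9), Pow(Pow(5, Rational(1, 2)), 2)), Rational(-1, 10))) = Add(-2, Mul(Mul(Rational(1, 9), 5), Rational(-1, 10))) = Add(-2, Mul(Rational(5, 9), Rational(-1, 10))) = Add(-2, Rational(-1, 18)) = Rational(-37, 18) ≈ -2.0556)
Mul(Mul(C, Add(0, Mul(-3, -3))), r) = Mul(Mul(9, Add(0, Mul(-3, -3))), Rational(-37, 18)) = Mul(Mul(9, Add(0, 9)), Rational(-37, 18)) = Mul(Mul(9, 9), Rational(-37, 18)) = Mul(81, Rational(-37, 18)) = Rational(-333, 2)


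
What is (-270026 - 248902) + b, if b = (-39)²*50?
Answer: -442878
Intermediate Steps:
b = 76050 (b = 1521*50 = 76050)
(-270026 - 248902) + b = (-270026 - 248902) + 76050 = -518928 + 76050 = -442878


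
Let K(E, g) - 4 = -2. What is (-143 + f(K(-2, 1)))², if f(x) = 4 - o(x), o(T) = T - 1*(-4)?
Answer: 21025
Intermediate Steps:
K(E, g) = 2 (K(E, g) = 4 - 2 = 2)
o(T) = 4 + T (o(T) = T + 4 = 4 + T)
f(x) = -x (f(x) = 4 - (4 + x) = 4 + (-4 - x) = -x)
(-143 + f(K(-2, 1)))² = (-143 - 1*2)² = (-143 - 2)² = (-145)² = 21025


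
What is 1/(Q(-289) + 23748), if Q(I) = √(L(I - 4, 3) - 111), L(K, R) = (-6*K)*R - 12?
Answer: 7916/187987451 - √5151/563962353 ≈ 4.1982e-5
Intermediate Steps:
L(K, R) = -12 - 6*K*R (L(K, R) = -6*K*R - 12 = -12 - 6*K*R)
Q(I) = √(-51 - 18*I) (Q(I) = √((-12 - 6*(I - 4)*3) - 111) = √((-12 - 6*(-4 + I)*3) - 111) = √((-12 + (72 - 18*I)) - 111) = √((60 - 18*I) - 111) = √(-51 - 18*I))
1/(Q(-289) + 23748) = 1/(√(-51 - 18*(-289)) + 23748) = 1/(√(-51 + 5202) + 23748) = 1/(√5151 + 23748) = 1/(23748 + √5151)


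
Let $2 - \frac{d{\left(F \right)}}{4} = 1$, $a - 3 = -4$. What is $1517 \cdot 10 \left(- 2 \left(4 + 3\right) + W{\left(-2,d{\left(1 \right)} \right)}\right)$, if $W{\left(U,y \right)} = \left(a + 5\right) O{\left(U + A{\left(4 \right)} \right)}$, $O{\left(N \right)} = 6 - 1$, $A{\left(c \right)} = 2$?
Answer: $91020$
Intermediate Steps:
$a = -1$ ($a = 3 - 4 = -1$)
$O{\left(N \right)} = 5$ ($O{\left(N \right)} = 6 - 1 = 5$)
$d{\left(F \right)} = 4$ ($d{\left(F \right)} = 8 - 4 = 4$)
$W{\left(U,y \right)} = 20$ ($W{\left(U,y \right)} = \left(-1 + 5\right) 5 = 4 \cdot 5 = 20$)
$1517 \cdot 10 \left(- 2 \left(4 + 3\right) + W{\left(-2,d{\left(1 \right)} \right)}\right) = 1517 \cdot 10 \left(- 2 \left(4 + 3\right) + 20\right) = 1517 \cdot 10 \left(\left(-2\right) 7 + 20\right) = 1517 \cdot 10 \left(-14 + 20\right) = 1517 \cdot 10 \cdot 6 = 1517 \cdot 60 = 91020$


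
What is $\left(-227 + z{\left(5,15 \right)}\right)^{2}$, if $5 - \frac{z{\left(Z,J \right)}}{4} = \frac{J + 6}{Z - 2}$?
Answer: $55225$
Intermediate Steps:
$z{\left(Z,J \right)} = 20 - \frac{4 \left(6 + J\right)}{-2 + Z}$ ($z{\left(Z,J \right)} = 20 - 4 \frac{J + 6}{Z - 2} = 20 - 4 \frac{6 + J}{-2 + Z} = 20 - \frac{4 \left(6 + J\right)}{-2 + Z}$)
$\left(-227 + z{\left(5,15 \right)}\right)^{2} = \left(-227 + \frac{4 \left(-16 - 15 + 5 \cdot 5\right)}{-2 + 5}\right)^{2} = \left(-227 + \frac{4 \left(-16 - 15 + 25\right)}{3}\right)^{2} = \left(-227 + 4 \cdot \frac{1}{3} \left(-6\right)\right)^{2} = \left(-227 - 8\right)^{2} = \left(-235\right)^{2} = 55225$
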